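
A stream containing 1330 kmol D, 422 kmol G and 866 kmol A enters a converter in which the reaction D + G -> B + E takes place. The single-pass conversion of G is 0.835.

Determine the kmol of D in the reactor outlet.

978 kmol

G reacted = 0.835 × 422 = 352.4 kmol; ν_G = −1, so ξ = 352.4/1 = 352.4 kmol.
Outlet amounts (n = n₀ + ν ξ):
  D: 1330 − 1(352.4) = 977.6
  G: 422 − 1(352.4) = 69.63
  B: 0 + 1(352.4) = 352.4
  E: 0 + 1(352.4) = 352.4
  A: 866 (inert)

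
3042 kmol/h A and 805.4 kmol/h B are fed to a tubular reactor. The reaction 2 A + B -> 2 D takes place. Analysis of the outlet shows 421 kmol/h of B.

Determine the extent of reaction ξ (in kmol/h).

ξ = 384 kmol/h

For B: n = n₀ − 1ξ → 421 = 805.4 − 1ξ, giving ξ = 384.4 kmol/h.
Outlet amounts (n = n₀ + ν ξ):
  A: 3042 − 2(384.4) = 2273
  B: 805.4 − 1(384.4) = 421
  D: 0 + 2(384.4) = 768.8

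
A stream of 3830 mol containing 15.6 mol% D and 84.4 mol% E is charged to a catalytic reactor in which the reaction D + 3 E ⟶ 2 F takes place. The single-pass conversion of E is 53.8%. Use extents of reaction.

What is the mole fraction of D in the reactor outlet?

0.00666

E reacted = 0.538 × 3233 = 1739 mol; ν_E = −3, so ξ = 1739/3 = 579.7 mol.
Outlet amounts (n = n₀ + ν ξ):
  D: 597.5 − 1(579.7) = 17.78
  E: 3233 − 3(579.7) = 1493
  F: 0 + 2(579.7) = 1159
Total out = 2671 mol; y_D = 17.78 / 2671 = 0.006658.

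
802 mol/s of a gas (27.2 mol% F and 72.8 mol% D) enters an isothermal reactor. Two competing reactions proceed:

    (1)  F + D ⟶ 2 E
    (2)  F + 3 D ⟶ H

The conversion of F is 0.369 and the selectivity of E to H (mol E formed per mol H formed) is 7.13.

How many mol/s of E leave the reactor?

Conversion of F: F consumed = 0.369 × 218.1 = 80.5 mol/s = 1ξ₁ + 1ξ₂.
Selectivity: 2ξ₁ / (1ξ₂) = 7.13 → ξ₁ = 3.565 ξ₂.
Substitute: (1·3.565 + 1) ξ₂ = 80.5 → ξ₂ = 17.63 mol/s, ξ₁ = 62.86 mol/s.
Outlet amounts (n = n₀ + Σ ν·ξ):
  F: 218.1 − 1(62.86) − 1(17.63) = 137.6
  D: 583.9 − 1(62.86) − 3(17.63) = 468.1
  E: 0 + 2(62.86) = 125.7
  H: 0 + 1(17.63) = 17.63

126 mol/s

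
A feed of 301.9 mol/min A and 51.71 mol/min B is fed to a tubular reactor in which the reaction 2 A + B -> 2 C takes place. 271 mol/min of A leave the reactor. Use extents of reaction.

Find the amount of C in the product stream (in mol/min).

30.9 mol/min

For A: n = n₀ − 2ξ → 271 = 301.9 − 2ξ, giving ξ = 15.45 mol/min.
Outlet amounts (n = n₀ + ν ξ):
  A: 301.9 − 2(15.45) = 271
  B: 51.71 − 1(15.45) = 36.26
  C: 0 + 2(15.45) = 30.9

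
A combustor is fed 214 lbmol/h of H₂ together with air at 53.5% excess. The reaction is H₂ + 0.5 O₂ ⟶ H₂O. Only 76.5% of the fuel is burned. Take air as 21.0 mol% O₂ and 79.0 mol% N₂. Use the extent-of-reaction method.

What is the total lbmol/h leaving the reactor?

914 lbmol/h

Stoichiometric O₂ = 0.5 × 214 = 107 lbmol/h; O₂ fed = 107 × 1.535 = 164.2 lbmol/h.
N₂ fed = 164.2 × 79/21 = 617.9 lbmol/h.
Fuel reacted = 0.765 × 214 → ξ = 163.7 lbmol/h.
Outlet (n = n₀ + ν ξ):
  H₂: 214 − 1(163.7) = 50.29
  O₂: 164.2 − 0.5(163.7) = 82.39
  N₂: 617.9 (inert)
  H₂O: 0 + 1(163.7) = 163.7
Total out = 50.29 + 82.39 + 617.9 + 163.7 = 914.3 lbmol/h.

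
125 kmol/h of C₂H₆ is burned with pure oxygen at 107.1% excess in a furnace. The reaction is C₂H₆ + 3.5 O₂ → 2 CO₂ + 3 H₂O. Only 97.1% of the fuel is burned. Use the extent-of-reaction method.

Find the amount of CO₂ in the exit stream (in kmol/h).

Stoichiometric O₂ = 3.5 × 125 = 437.5 kmol/h; O₂ fed = 437.5 × 2.071 = 906.1 kmol/h.
Fuel reacted = 0.971 × 125 → ξ = 121.4 kmol/h.
Outlet (n = n₀ + ν ξ):
  C₂H₆: 125 − 1(121.4) = 3.625
  O₂: 906.1 − 3.5(121.4) = 481.2
  CO₂: 0 + 2(121.4) = 242.8
  H₂O: 0 + 3(121.4) = 364.1

243 kmol/h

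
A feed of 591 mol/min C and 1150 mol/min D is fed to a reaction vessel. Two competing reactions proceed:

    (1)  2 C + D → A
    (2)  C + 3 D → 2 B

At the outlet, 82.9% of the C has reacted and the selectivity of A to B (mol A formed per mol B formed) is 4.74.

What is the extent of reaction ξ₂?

Conversion of C: C consumed = 0.829 × 591 = 489.9 mol/min = 2ξ₁ + 1ξ₂.
Selectivity: 1ξ₁ / (2ξ₂) = 4.74 → ξ₁ = 9.48 ξ₂.
Substitute: (2·9.48 + 1) ξ₂ = 489.9 → ξ₂ = 24.55 mol/min, ξ₁ = 232.7 mol/min.
Outlet amounts (n = n₀ + Σ ν·ξ):
  C: 591 − 2(232.7) − 1(24.55) = 101.1
  D: 1150 − 1(232.7) − 3(24.55) = 843.7
  A: 0 + 1(232.7) = 232.7
  B: 0 + 2(24.55) = 49.09

ξ₂ = 24.5 mol/min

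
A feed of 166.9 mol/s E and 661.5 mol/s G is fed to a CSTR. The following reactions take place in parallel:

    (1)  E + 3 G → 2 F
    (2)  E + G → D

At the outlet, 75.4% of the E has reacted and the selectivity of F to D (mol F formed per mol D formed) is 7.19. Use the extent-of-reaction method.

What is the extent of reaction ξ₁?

ξ₁ = 98.5 mol/s

Conversion of E: E consumed = 0.754 × 166.9 = 125.8 mol/s = 1ξ₁ + 1ξ₂.
Selectivity: 2ξ₁ / (1ξ₂) = 7.19 → ξ₁ = 3.595 ξ₂.
Substitute: (1·3.595 + 1) ξ₂ = 125.8 → ξ₂ = 27.39 mol/s, ξ₁ = 98.46 mol/s.
Outlet amounts (n = n₀ + Σ ν·ξ):
  E: 166.9 − 1(98.46) − 1(27.39) = 41.06
  G: 661.5 − 3(98.46) − 1(27.39) = 338.7
  F: 0 + 2(98.46) = 196.9
  D: 0 + 1(27.39) = 27.39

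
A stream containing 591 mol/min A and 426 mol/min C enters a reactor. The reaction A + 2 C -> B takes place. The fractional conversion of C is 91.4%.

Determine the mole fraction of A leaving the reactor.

C reacted = 0.914 × 426 = 389.4 mol/min; ν_C = −2, so ξ = 389.4/2 = 194.7 mol/min.
Outlet amounts (n = n₀ + ν ξ):
  A: 591 − 1(194.7) = 396.3
  C: 426 − 2(194.7) = 36.64
  B: 0 + 1(194.7) = 194.7
Total out = 627.6 mol/min; y_A = 396.3 / 627.6 = 0.6314.

0.631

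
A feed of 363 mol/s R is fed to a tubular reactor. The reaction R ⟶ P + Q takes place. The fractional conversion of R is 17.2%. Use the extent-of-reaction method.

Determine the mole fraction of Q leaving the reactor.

R reacted = 0.172 × 363 = 62.44 mol/s; ν_R = −1, so ξ = 62.44/1 = 62.44 mol/s.
Outlet amounts (n = n₀ + ν ξ):
  R: 363 − 1(62.44) = 300.6
  P: 0 + 1(62.44) = 62.44
  Q: 0 + 1(62.44) = 62.44
Total out = 425.4 mol/s; y_Q = 62.44 / 425.4 = 0.1468.

0.147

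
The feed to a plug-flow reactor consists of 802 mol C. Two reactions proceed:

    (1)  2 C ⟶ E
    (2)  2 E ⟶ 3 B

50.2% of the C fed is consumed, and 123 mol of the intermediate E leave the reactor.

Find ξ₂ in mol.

ξ₂ = 39.2 mol

Conversion of C: C consumed = 2ξ₁ = 0.502 × 802 → ξ₁ = 201.3 mol.
E balance: n_E = 0 + 1ξ₁ − 2ξ₂ = 123 → ξ₂ = (1·201.3 − 123)/2 = 39.15 mol.
Outlet amounts (n = n₀ + Σ ν·ξ):
  C: 802 − 2(201.3) = 399.4
  E: 0 + 1(201.3) − 2(39.15) = 123
  B: 0 + 3(39.15) = 117.5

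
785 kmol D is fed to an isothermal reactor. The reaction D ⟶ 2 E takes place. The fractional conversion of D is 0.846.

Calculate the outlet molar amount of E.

1330 kmol

D reacted = 0.846 × 785 = 664.1 kmol; ν_D = −1, so ξ = 664.1/1 = 664.1 kmol.
Outlet amounts (n = n₀ + ν ξ):
  D: 785 − 1(664.1) = 120.9
  E: 0 + 2(664.1) = 1328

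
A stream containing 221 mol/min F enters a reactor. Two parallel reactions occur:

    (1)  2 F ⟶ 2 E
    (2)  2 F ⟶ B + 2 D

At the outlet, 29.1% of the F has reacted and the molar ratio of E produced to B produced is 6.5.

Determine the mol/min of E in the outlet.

Conversion of F: F consumed = 0.291 × 221 = 64.31 mol/min = 2ξ₁ + 2ξ₂.
Selectivity: 2ξ₁ / (1ξ₂) = 6.5 → ξ₁ = 3.25 ξ₂.
Substitute: (2·3.25 + 2) ξ₂ = 64.31 → ξ₂ = 7.566 mol/min, ξ₁ = 24.59 mol/min.
Outlet amounts (n = n₀ + Σ ν·ξ):
  F: 221 − 2(24.59) − 2(7.566) = 156.7
  E: 0 + 2(24.59) = 49.18
  B: 0 + 1(7.566) = 7.566
  D: 0 + 2(7.566) = 15.13

49.2 mol/min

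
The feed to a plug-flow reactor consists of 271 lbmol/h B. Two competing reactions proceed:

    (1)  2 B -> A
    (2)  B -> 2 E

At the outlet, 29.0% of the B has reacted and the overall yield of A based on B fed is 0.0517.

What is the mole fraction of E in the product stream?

Yield of A: 1ξ₁ / 271 = 0.0517 → ξ₁ = 14.01 lbmol/h.
Conversion of B: 2ξ₁ + 1ξ₂ = 0.29 × 271 = 78.59 → ξ₂ = 50.57 lbmol/h.
Outlet amounts (n = n₀ + Σ ν·ξ):
  B: 271 − 2(14.01) − 1(50.57) = 192.4
  A: 0 + 1(14.01) = 14.01
  E: 0 + 2(50.57) = 101.1
Total out = 307.6 lbmol/h; y_E = 101.1 / 307.6 = 0.3288.

0.329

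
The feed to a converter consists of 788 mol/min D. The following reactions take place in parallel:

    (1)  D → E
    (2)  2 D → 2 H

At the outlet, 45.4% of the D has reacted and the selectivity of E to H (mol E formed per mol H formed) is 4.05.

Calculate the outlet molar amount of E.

Conversion of D: D consumed = 0.454 × 788 = 357.8 mol/min = 1ξ₁ + 2ξ₂.
Selectivity: 1ξ₁ / (2ξ₂) = 4.05 → ξ₁ = 8.1 ξ₂.
Substitute: (1·8.1 + 2) ξ₂ = 357.8 → ξ₂ = 35.42 mol/min, ξ₁ = 286.9 mol/min.
Outlet amounts (n = n₀ + Σ ν·ξ):
  D: 788 − 1(286.9) − 2(35.42) = 430.2
  E: 0 + 1(286.9) = 286.9
  H: 0 + 2(35.42) = 70.84

287 mol/min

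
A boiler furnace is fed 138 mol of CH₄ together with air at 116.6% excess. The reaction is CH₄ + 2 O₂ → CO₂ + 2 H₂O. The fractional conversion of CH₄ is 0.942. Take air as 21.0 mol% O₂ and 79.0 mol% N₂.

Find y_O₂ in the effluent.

Stoichiometric O₂ = 2 × 138 = 276 mol; O₂ fed = 276 × 2.166 = 597.8 mol.
N₂ fed = 597.8 × 79/21 = 2249 mol.
Fuel reacted = 0.942 × 138 → ξ = 130 mol.
Outlet (n = n₀ + ν ξ):
  CH₄: 138 − 1(130) = 8.004
  O₂: 597.8 − 2(130) = 337.8
  N₂: 2249 (inert)
  CO₂: 0 + 1(130) = 130
  H₂O: 0 + 2(130) = 260
Total out = 2985 mol; y_O₂ = 337.8 / 2985 = 0.1132.

0.113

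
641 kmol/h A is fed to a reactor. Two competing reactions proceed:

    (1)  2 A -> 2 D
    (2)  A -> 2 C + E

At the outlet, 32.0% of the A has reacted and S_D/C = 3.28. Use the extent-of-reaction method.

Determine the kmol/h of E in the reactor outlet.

Conversion of A: A consumed = 0.32 × 641 = 205.1 kmol/h = 2ξ₁ + 1ξ₂.
Selectivity: 2ξ₁ / (2ξ₂) = 3.28 → ξ₁ = 3.28 ξ₂.
Substitute: (2·3.28 + 1) ξ₂ = 205.1 → ξ₂ = 27.13 kmol/h, ξ₁ = 88.99 kmol/h.
Outlet amounts (n = n₀ + Σ ν·ξ):
  A: 641 − 2(88.99) − 1(27.13) = 435.9
  D: 0 + 2(88.99) = 178
  C: 0 + 2(27.13) = 54.26
  E: 0 + 1(27.13) = 27.13

27.1 kmol/h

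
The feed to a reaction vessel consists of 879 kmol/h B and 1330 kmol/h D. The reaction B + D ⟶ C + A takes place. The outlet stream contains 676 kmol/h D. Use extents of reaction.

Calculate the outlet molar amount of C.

For D: n = n₀ − 1ξ → 676 = 1330 − 1ξ, giving ξ = 654 kmol/h.
Outlet amounts (n = n₀ + ν ξ):
  B: 879 − 1(654) = 225
  D: 1330 − 1(654) = 676
  C: 0 + 1(654) = 654
  A: 0 + 1(654) = 654

654 kmol/h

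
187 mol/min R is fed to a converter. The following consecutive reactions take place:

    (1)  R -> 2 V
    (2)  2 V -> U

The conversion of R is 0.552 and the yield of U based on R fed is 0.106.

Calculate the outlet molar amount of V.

Conversion of R: R consumed = 1ξ₁ = 0.552 × 187 → ξ₁ = 103.2 mol/min.
Yield of U: 1ξ₂ / 187 = 0.106 → ξ₂ = 19.82 mol/min.
Outlet amounts (n = n₀ + Σ ν·ξ):
  R: 187 − 1(103.2) = 83.78
  V: 0 + 2(103.2) − 2(19.82) = 166.8
  U: 0 + 1(19.82) = 19.82

167 mol/min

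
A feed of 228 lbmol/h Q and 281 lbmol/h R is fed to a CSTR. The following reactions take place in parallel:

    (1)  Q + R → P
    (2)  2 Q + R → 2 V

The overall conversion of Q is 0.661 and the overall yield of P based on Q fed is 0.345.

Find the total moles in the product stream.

Yield of P: 1ξ₁ / 228 = 0.345 → ξ₁ = 78.66 lbmol/h.
Conversion of Q: 1ξ₁ + 2ξ₂ = 0.661 × 228 = 150.7 → ξ₂ = 36.02 lbmol/h.
Outlet amounts (n = n₀ + Σ ν·ξ):
  Q: 228 − 1(78.66) − 2(36.02) = 77.29
  R: 281 − 1(78.66) − 1(36.02) = 166.3
  P: 0 + 1(78.66) = 78.66
  V: 0 + 2(36.02) = 72.05
Total out = 77.29 + 166.3 + 78.66 + 72.05 = 394.3 lbmol/h.

394 lbmol/h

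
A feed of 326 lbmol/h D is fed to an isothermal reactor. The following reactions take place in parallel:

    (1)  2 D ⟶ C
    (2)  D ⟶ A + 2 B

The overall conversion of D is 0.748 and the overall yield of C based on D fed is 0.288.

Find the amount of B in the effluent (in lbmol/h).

Yield of C: 1ξ₁ / 326 = 0.288 → ξ₁ = 93.89 lbmol/h.
Conversion of D: 2ξ₁ + 1ξ₂ = 0.748 × 326 = 243.8 → ξ₂ = 56.07 lbmol/h.
Outlet amounts (n = n₀ + Σ ν·ξ):
  D: 326 − 2(93.89) − 1(56.07) = 82.15
  C: 0 + 1(93.89) = 93.89
  A: 0 + 1(56.07) = 56.07
  B: 0 + 2(56.07) = 112.1

112 lbmol/h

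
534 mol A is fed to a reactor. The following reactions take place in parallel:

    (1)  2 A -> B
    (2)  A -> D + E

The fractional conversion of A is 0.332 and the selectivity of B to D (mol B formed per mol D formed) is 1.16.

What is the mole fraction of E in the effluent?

Conversion of A: A consumed = 0.332 × 534 = 177.3 mol = 2ξ₁ + 1ξ₂.
Selectivity: 1ξ₁ / (1ξ₂) = 1.16 → ξ₁ = 1.16 ξ₂.
Substitute: (2·1.16 + 1) ξ₂ = 177.3 → ξ₂ = 53.4 mol, ξ₁ = 61.94 mol.
Outlet amounts (n = n₀ + Σ ν·ξ):
  A: 534 − 2(61.94) − 1(53.4) = 356.7
  B: 0 + 1(61.94) = 61.94
  D: 0 + 1(53.4) = 53.4
  E: 0 + 1(53.4) = 53.4
Total out = 525.5 mol; y_E = 53.4 / 525.5 = 0.1016.

0.102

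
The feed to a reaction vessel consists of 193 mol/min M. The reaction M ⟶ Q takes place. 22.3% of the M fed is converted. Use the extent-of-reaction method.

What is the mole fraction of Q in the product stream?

M reacted = 0.223 × 193 = 43.04 mol/min; ν_M = −1, so ξ = 43.04/1 = 43.04 mol/min.
Outlet amounts (n = n₀ + ν ξ):
  M: 193 − 1(43.04) = 150
  Q: 0 + 1(43.04) = 43.04
Total out = 193 mol/min; y_Q = 43.04 / 193 = 0.223.

0.223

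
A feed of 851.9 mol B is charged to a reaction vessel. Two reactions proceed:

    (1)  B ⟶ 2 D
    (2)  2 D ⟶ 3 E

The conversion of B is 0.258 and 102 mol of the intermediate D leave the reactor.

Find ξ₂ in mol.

Conversion of B: B consumed = 1ξ₁ = 0.258 × 851.9 → ξ₁ = 219.8 mol.
D balance: n_D = 0 + 2ξ₁ − 2ξ₂ = 102 → ξ₂ = (2·219.8 − 102)/2 = 168.8 mol.
Outlet amounts (n = n₀ + Σ ν·ξ):
  B: 851.9 − 1(219.8) = 632.1
  D: 0 + 2(219.8) − 2(168.8) = 102
  E: 0 + 3(168.8) = 506.4

ξ₂ = 169 mol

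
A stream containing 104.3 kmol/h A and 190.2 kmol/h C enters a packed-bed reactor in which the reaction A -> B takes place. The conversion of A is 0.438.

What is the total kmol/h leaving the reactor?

A reacted = 0.438 × 104.3 = 45.68 kmol/h; ν_A = −1, so ξ = 45.68/1 = 45.68 kmol/h.
Outlet amounts (n = n₀ + ν ξ):
  A: 104.3 − 1(45.68) = 58.62
  B: 0 + 1(45.68) = 45.68
  C: 190.2 (inert)
Total out = 58.62 + 45.68 + 190.2 = 294.5 kmol/h.

294 kmol/h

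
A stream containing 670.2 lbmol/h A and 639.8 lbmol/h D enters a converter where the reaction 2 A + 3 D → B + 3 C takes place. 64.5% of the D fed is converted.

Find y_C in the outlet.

D reacted = 0.645 × 639.8 = 412.7 lbmol/h; ν_D = −3, so ξ = 412.7/3 = 137.6 lbmol/h.
Outlet amounts (n = n₀ + ν ξ):
  A: 670.2 − 2(137.6) = 395.1
  D: 639.8 − 3(137.6) = 227.1
  B: 0 + 1(137.6) = 137.6
  C: 0 + 3(137.6) = 412.7
Total out = 1172 lbmol/h; y_C = 412.7 / 1172 = 0.352.

0.352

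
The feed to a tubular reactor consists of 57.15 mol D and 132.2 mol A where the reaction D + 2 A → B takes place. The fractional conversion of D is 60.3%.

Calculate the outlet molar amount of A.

D reacted = 0.603 × 57.15 = 34.46 mol; ν_D = −1, so ξ = 34.46/1 = 34.46 mol.
Outlet amounts (n = n₀ + ν ξ):
  D: 57.15 − 1(34.46) = 22.69
  A: 132.2 − 2(34.46) = 63.28
  B: 0 + 1(34.46) = 34.46

63.3 mol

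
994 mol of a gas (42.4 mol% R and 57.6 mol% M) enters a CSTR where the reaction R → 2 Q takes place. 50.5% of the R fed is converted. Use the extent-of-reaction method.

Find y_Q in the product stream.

0.353

R reacted = 0.505 × 421.5 = 212.8 mol; ν_R = −1, so ξ = 212.8/1 = 212.8 mol.
Outlet amounts (n = n₀ + ν ξ):
  R: 421.5 − 1(212.8) = 208.6
  Q: 0 + 2(212.8) = 425.7
  M: 572.5 (inert)
Total out = 1207 mol; y_Q = 425.7 / 1207 = 0.3527.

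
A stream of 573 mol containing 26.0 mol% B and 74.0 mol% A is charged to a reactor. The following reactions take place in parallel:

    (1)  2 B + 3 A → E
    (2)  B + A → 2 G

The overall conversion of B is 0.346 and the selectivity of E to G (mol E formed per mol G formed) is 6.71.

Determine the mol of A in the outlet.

Conversion of B: B consumed = 0.346 × 149 = 51.55 mol = 2ξ₁ + 1ξ₂.
Selectivity: 1ξ₁ / (2ξ₂) = 6.71 → ξ₁ = 13.42 ξ₂.
Substitute: (2·13.42 + 1) ξ₂ = 51.55 → ξ₂ = 1.852 mol, ξ₁ = 24.85 mol.
Outlet amounts (n = n₀ + Σ ν·ξ):
  B: 149 − 2(24.85) − 1(1.852) = 97.43
  A: 424 − 3(24.85) − 1(1.852) = 347.6
  E: 0 + 1(24.85) = 24.85
  G: 0 + 2(1.852) = 3.703

348 mol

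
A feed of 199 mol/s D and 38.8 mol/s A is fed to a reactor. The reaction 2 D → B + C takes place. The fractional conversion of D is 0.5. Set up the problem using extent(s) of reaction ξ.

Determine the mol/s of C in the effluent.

D reacted = 0.5 × 199 = 99.5 mol/s; ν_D = −2, so ξ = 99.5/2 = 49.75 mol/s.
Outlet amounts (n = n₀ + ν ξ):
  D: 199 − 2(49.75) = 99.5
  B: 0 + 1(49.75) = 49.75
  C: 0 + 1(49.75) = 49.75
  A: 38.8 (inert)

49.8 mol/s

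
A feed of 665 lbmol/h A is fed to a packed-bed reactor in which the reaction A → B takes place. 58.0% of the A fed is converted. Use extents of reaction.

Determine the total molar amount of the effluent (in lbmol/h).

665 lbmol/h

A reacted = 0.58 × 665 = 385.7 lbmol/h; ν_A = −1, so ξ = 385.7/1 = 385.7 lbmol/h.
Outlet amounts (n = n₀ + ν ξ):
  A: 665 − 1(385.7) = 279.3
  B: 0 + 1(385.7) = 385.7
Total out = 279.3 + 385.7 = 665 lbmol/h.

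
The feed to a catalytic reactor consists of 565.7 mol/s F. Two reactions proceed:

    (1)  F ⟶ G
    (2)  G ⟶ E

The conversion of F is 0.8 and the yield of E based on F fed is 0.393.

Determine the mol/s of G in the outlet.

Conversion of F: F consumed = 1ξ₁ = 0.8 × 565.7 → ξ₁ = 452.6 mol/s.
Yield of E: 1ξ₂ / 565.7 = 0.393 → ξ₂ = 222.3 mol/s.
Outlet amounts (n = n₀ + Σ ν·ξ):
  F: 565.7 − 1(452.6) = 113.1
  G: 0 + 1(452.6) − 1(222.3) = 230.2
  E: 0 + 1(222.3) = 222.3

230 mol/s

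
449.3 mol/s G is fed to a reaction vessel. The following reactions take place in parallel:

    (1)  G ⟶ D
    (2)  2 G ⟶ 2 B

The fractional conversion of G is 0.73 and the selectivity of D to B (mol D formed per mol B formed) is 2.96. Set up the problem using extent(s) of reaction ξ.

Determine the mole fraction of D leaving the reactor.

Conversion of G: G consumed = 0.73 × 449.3 = 328 mol/s = 1ξ₁ + 2ξ₂.
Selectivity: 1ξ₁ / (2ξ₂) = 2.96 → ξ₁ = 5.92 ξ₂.
Substitute: (1·5.92 + 2) ξ₂ = 328 → ξ₂ = 41.41 mol/s, ξ₁ = 245.2 mol/s.
Outlet amounts (n = n₀ + Σ ν·ξ):
  G: 449.3 − 1(245.2) − 2(41.41) = 121.3
  D: 0 + 1(245.2) = 245.2
  B: 0 + 2(41.41) = 82.83
Total out = 449.3 mol/s; y_D = 245.2 / 449.3 = 0.5457.

0.546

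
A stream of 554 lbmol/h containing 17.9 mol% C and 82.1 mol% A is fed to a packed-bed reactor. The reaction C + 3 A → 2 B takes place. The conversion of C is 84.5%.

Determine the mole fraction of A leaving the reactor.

C reacted = 0.845 × 99.17 = 83.8 lbmol/h; ν_C = −1, so ξ = 83.8/1 = 83.8 lbmol/h.
Outlet amounts (n = n₀ + ν ξ):
  C: 99.17 − 1(83.8) = 15.37
  A: 454.8 − 3(83.8) = 203.4
  B: 0 + 2(83.8) = 167.6
Total out = 386.4 lbmol/h; y_A = 203.4 / 386.4 = 0.5265.

0.527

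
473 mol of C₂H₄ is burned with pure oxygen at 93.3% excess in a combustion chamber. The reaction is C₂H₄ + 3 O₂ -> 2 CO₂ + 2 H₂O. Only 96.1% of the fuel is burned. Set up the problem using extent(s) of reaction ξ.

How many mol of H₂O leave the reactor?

909 mol

Stoichiometric O₂ = 3 × 473 = 1419 mol; O₂ fed = 1419 × 1.933 = 2743 mol.
Fuel reacted = 0.961 × 473 → ξ = 454.6 mol.
Outlet (n = n₀ + ν ξ):
  C₂H₄: 473 − 1(454.6) = 18.45
  O₂: 2743 − 3(454.6) = 1379
  CO₂: 0 + 2(454.6) = 909.1
  H₂O: 0 + 2(454.6) = 909.1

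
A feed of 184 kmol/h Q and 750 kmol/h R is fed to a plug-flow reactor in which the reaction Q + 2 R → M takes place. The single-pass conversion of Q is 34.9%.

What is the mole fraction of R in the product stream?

0.772

Q reacted = 0.349 × 184 = 64.22 kmol/h; ν_Q = −1, so ξ = 64.22/1 = 64.22 kmol/h.
Outlet amounts (n = n₀ + ν ξ):
  Q: 184 − 1(64.22) = 119.8
  R: 750 − 2(64.22) = 621.6
  M: 0 + 1(64.22) = 64.22
Total out = 805.6 kmol/h; y_R = 621.6 / 805.6 = 0.7716.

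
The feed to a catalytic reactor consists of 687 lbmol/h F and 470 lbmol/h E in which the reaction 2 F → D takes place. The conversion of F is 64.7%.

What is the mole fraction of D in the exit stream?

0.238

F reacted = 0.647 × 687 = 444.5 lbmol/h; ν_F = −2, so ξ = 444.5/2 = 222.2 lbmol/h.
Outlet amounts (n = n₀ + ν ξ):
  F: 687 − 2(222.2) = 242.5
  D: 0 + 1(222.2) = 222.2
  E: 470 (inert)
Total out = 934.8 lbmol/h; y_D = 222.2 / 934.8 = 0.2378.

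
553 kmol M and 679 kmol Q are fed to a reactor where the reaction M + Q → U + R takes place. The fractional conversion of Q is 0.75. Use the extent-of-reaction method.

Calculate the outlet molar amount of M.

43.8 kmol

Q reacted = 0.75 × 679 = 509.2 kmol; ν_Q = −1, so ξ = 509.2/1 = 509.2 kmol.
Outlet amounts (n = n₀ + ν ξ):
  M: 553 − 1(509.2) = 43.75
  Q: 679 − 1(509.2) = 169.8
  U: 0 + 1(509.2) = 509.2
  R: 0 + 1(509.2) = 509.2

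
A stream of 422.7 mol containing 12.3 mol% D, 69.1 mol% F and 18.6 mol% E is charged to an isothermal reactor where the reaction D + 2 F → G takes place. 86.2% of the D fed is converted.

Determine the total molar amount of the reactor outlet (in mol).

D reacted = 0.862 × 51.99 = 44.82 mol; ν_D = −1, so ξ = 44.82/1 = 44.82 mol.
Outlet amounts (n = n₀ + ν ξ):
  D: 51.99 − 1(44.82) = 7.175
  F: 292.1 − 2(44.82) = 202.5
  G: 0 + 1(44.82) = 44.82
  E: 78.62 (inert)
Total out = 7.175 + 202.5 + 44.82 + 78.62 = 333.1 mol.

333 mol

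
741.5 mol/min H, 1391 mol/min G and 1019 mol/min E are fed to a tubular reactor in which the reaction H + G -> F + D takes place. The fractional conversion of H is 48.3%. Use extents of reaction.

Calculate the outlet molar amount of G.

1030 mol/min

H reacted = 0.483 × 741.5 = 358.1 mol/min; ν_H = −1, so ξ = 358.1/1 = 358.1 mol/min.
Outlet amounts (n = n₀ + ν ξ):
  H: 741.5 − 1(358.1) = 383.4
  G: 1391 − 1(358.1) = 1033
  F: 0 + 1(358.1) = 358.1
  D: 0 + 1(358.1) = 358.1
  E: 1019 (inert)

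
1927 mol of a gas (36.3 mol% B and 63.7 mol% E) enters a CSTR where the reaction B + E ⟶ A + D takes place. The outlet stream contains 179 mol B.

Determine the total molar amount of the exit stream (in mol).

1930 mol

For B: n = n₀ − 1ξ → 179 = 699.5 − 1ξ, giving ξ = 520.5 mol.
Outlet amounts (n = n₀ + ν ξ):
  B: 699.5 − 1(520.5) = 179
  E: 1227 − 1(520.5) = 707
  A: 0 + 1(520.5) = 520.5
  D: 0 + 1(520.5) = 520.5
Total out = 179 + 707 + 520.5 + 520.5 = 1927 mol.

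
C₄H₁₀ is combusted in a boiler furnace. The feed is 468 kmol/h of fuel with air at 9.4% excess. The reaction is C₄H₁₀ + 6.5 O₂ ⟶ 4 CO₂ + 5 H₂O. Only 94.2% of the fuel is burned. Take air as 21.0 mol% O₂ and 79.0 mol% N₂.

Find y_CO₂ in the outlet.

Stoichiometric O₂ = 6.5 × 468 = 3042 kmol/h; O₂ fed = 3042 × 1.094 = 3328 kmol/h.
N₂ fed = 3328 × 79/21 = 12520 kmol/h.
Fuel reacted = 0.942 × 468 → ξ = 440.9 kmol/h.
Outlet (n = n₀ + ν ξ):
  C₄H₁₀: 468 − 1(440.9) = 27.14
  O₂: 3328 − 6.5(440.9) = 462.4
  N₂: 12520 (inert)
  CO₂: 0 + 4(440.9) = 1763
  H₂O: 0 + 5(440.9) = 2204
Total out = 16980 kmol/h; y_CO₂ = 1763 / 16980 = 0.1039.

0.104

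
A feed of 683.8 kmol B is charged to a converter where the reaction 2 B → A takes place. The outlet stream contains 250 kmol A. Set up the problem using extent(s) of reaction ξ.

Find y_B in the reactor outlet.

For A: n = n₀ + 1ξ → 250 = 0 + 1ξ, giving ξ = 250 kmol.
Outlet amounts (n = n₀ + ν ξ):
  B: 683.8 − 2(250) = 183.8
  A: 0 + 1(250) = 250
Total out = 433.8 kmol; y_B = 183.8 / 433.8 = 0.4237.

0.424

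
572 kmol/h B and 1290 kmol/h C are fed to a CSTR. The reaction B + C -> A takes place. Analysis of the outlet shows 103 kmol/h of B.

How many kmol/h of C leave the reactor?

For B: n = n₀ − 1ξ → 103 = 572 − 1ξ, giving ξ = 469 kmol/h.
Outlet amounts (n = n₀ + ν ξ):
  B: 572 − 1(469) = 103
  C: 1290 − 1(469) = 821
  A: 0 + 1(469) = 469

821 kmol/h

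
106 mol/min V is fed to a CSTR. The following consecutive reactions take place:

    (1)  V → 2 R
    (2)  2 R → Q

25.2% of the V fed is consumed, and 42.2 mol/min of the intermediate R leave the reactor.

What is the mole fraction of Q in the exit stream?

0.0442

Conversion of V: V consumed = 1ξ₁ = 0.252 × 106 → ξ₁ = 26.71 mol/min.
R balance: n_R = 0 + 2ξ₁ − 2ξ₂ = 42.2 → ξ₂ = (2·26.71 − 42.2)/2 = 5.612 mol/min.
Outlet amounts (n = n₀ + Σ ν·ξ):
  V: 106 − 1(26.71) = 79.29
  R: 0 + 2(26.71) − 2(5.612) = 42.2
  Q: 0 + 1(5.612) = 5.612
Total out = 127.1 mol/min; y_Q = 5.612 / 127.1 = 0.04415.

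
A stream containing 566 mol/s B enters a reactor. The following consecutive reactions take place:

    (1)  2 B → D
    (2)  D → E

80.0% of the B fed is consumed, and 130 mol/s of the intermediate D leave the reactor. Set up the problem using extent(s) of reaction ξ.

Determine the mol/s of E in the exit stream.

Conversion of B: B consumed = 2ξ₁ = 0.8 × 566 → ξ₁ = 226.4 mol/s.
D balance: n_D = 0 + 1ξ₁ − 1ξ₂ = 130 → ξ₂ = (1·226.4 − 130)/1 = 96.4 mol/s.
Outlet amounts (n = n₀ + Σ ν·ξ):
  B: 566 − 2(226.4) = 113.2
  D: 0 + 1(226.4) − 1(96.4) = 130
  E: 0 + 1(96.4) = 96.4

96.4 mol/s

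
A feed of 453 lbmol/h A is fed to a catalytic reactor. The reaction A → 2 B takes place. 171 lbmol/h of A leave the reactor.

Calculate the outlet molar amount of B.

For A: n = n₀ − 1ξ → 171 = 453 − 1ξ, giving ξ = 282 lbmol/h.
Outlet amounts (n = n₀ + ν ξ):
  A: 453 − 1(282) = 171
  B: 0 + 2(282) = 564

564 lbmol/h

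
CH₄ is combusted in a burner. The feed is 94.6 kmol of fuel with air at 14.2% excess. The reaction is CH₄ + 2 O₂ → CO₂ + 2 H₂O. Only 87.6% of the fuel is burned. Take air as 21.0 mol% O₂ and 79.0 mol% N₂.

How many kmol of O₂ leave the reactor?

Stoichiometric O₂ = 2 × 94.6 = 189.2 kmol; O₂ fed = 189.2 × 1.142 = 216.1 kmol.
N₂ fed = 216.1 × 79/21 = 812.8 kmol.
Fuel reacted = 0.876 × 94.6 → ξ = 82.87 kmol.
Outlet (n = n₀ + ν ξ):
  CH₄: 94.6 − 1(82.87) = 11.73
  O₂: 216.1 − 2(82.87) = 50.33
  N₂: 812.8 (inert)
  CO₂: 0 + 1(82.87) = 82.87
  H₂O: 0 + 2(82.87) = 165.7

50.3 kmol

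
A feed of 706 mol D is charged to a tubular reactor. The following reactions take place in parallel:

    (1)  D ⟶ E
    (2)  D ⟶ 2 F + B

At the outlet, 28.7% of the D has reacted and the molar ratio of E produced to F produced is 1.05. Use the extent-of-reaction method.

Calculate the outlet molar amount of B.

Conversion of D: D consumed = 0.287 × 706 = 202.6 mol = 1ξ₁ + 1ξ₂.
Selectivity: 1ξ₁ / (2ξ₂) = 1.05 → ξ₁ = 2.1 ξ₂.
Substitute: (1·2.1 + 1) ξ₂ = 202.6 → ξ₂ = 65.36 mol, ξ₁ = 137.3 mol.
Outlet amounts (n = n₀ + Σ ν·ξ):
  D: 706 − 1(137.3) − 1(65.36) = 503.4
  E: 0 + 1(137.3) = 137.3
  F: 0 + 2(65.36) = 130.7
  B: 0 + 1(65.36) = 65.36

65.4 mol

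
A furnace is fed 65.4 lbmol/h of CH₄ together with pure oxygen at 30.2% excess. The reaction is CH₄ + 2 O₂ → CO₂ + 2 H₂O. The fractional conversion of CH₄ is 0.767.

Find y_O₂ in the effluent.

0.297

Stoichiometric O₂ = 2 × 65.4 = 130.8 lbmol/h; O₂ fed = 130.8 × 1.302 = 170.3 lbmol/h.
Fuel reacted = 0.767 × 65.4 → ξ = 50.16 lbmol/h.
Outlet (n = n₀ + ν ξ):
  CH₄: 65.4 − 1(50.16) = 15.24
  O₂: 170.3 − 2(50.16) = 69.98
  CO₂: 0 + 1(50.16) = 50.16
  H₂O: 0 + 2(50.16) = 100.3
Total out = 235.7 lbmol/h; y_O₂ = 69.98 / 235.7 = 0.2969.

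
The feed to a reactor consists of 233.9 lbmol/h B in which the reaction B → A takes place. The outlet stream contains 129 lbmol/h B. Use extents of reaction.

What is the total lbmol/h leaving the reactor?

For B: n = n₀ − 1ξ → 129 = 233.9 − 1ξ, giving ξ = 104.9 lbmol/h.
Outlet amounts (n = n₀ + ν ξ):
  B: 233.9 − 1(104.9) = 129
  A: 0 + 1(104.9) = 104.9
Total out = 129 + 104.9 = 233.9 lbmol/h.

234 lbmol/h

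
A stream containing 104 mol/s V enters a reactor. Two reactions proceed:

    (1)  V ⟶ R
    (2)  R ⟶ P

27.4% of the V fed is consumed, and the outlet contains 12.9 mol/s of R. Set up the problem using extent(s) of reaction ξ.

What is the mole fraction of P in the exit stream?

0.15

Conversion of V: V consumed = 1ξ₁ = 0.274 × 104 → ξ₁ = 28.5 mol/s.
R balance: n_R = 0 + 1ξ₁ − 1ξ₂ = 12.9 → ξ₂ = (1·28.5 − 12.9)/1 = 15.6 mol/s.
Outlet amounts (n = n₀ + Σ ν·ξ):
  V: 104 − 1(28.5) = 75.5
  R: 0 + 1(28.5) − 1(15.6) = 12.9
  P: 0 + 1(15.6) = 15.6
Total out = 104 mol/s; y_P = 15.6 / 104 = 0.15.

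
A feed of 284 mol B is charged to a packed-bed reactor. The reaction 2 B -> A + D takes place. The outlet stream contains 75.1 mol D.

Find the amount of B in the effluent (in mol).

For D: n = n₀ + 1ξ → 75.1 = 0 + 1ξ, giving ξ = 75.1 mol.
Outlet amounts (n = n₀ + ν ξ):
  B: 284 − 2(75.1) = 133.8
  A: 0 + 1(75.1) = 75.1
  D: 0 + 1(75.1) = 75.1

134 mol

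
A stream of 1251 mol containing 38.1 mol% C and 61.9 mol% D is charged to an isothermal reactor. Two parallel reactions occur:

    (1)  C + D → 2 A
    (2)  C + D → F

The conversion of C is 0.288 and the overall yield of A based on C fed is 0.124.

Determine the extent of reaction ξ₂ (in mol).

Yield of A: 2ξ₁ / 476.6 = 0.124 → ξ₁ = 29.55 mol.
Conversion of C: 1ξ₁ + 1ξ₂ = 0.288 × 476.6 = 137.3 → ξ₂ = 107.7 mol.
Outlet amounts (n = n₀ + Σ ν·ξ):
  C: 476.6 − 1(29.55) − 1(107.7) = 339.4
  D: 774.4 − 1(29.55) − 1(107.7) = 637.1
  A: 0 + 2(29.55) = 59.1
  F: 0 + 1(107.7) = 107.7

ξ₂ = 108 mol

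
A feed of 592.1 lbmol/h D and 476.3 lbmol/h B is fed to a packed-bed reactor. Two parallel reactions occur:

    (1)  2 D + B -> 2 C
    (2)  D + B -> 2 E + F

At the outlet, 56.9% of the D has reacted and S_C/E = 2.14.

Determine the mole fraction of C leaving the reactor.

0.274

Conversion of D: D consumed = 0.569 × 592.1 = 336.9 lbmol/h = 2ξ₁ + 1ξ₂.
Selectivity: 2ξ₁ / (2ξ₂) = 2.14 → ξ₁ = 2.14 ξ₂.
Substitute: (2·2.14 + 1) ξ₂ = 336.9 → ξ₂ = 63.81 lbmol/h, ξ₁ = 136.5 lbmol/h.
Outlet amounts (n = n₀ + Σ ν·ξ):
  D: 592.1 − 2(136.5) − 1(63.81) = 255.2
  B: 476.3 − 1(136.5) − 1(63.81) = 275.9
  C: 0 + 2(136.5) = 273.1
  E: 0 + 2(63.81) = 127.6
  F: 0 + 1(63.81) = 63.81
Total out = 995.7 lbmol/h; y_C = 273.1 / 995.7 = 0.2743.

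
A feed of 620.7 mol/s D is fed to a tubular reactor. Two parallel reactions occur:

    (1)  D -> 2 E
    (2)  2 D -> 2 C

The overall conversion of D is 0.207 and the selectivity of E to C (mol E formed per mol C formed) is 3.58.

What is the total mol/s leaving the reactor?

Conversion of D: D consumed = 0.207 × 620.7 = 128.5 mol/s = 1ξ₁ + 2ξ₂.
Selectivity: 2ξ₁ / (2ξ₂) = 3.58 → ξ₁ = 3.58 ξ₂.
Substitute: (1·3.58 + 2) ξ₂ = 128.5 → ξ₂ = 23.03 mol/s, ξ₁ = 82.43 mol/s.
Outlet amounts (n = n₀ + Σ ν·ξ):
  D: 620.7 − 1(82.43) − 2(23.03) = 492.2
  E: 0 + 2(82.43) = 164.9
  C: 0 + 2(23.03) = 46.05
Total out = 492.2 + 164.9 + 46.05 = 703.1 mol/s.

703 mol/s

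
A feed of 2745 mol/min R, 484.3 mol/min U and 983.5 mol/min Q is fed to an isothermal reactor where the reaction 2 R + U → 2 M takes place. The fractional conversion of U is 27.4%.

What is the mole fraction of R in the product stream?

0.608

U reacted = 0.274 × 484.3 = 132.7 mol/min; ν_U = −1, so ξ = 132.7/1 = 132.7 mol/min.
Outlet amounts (n = n₀ + ν ξ):
  R: 2745 − 2(132.7) = 2480
  U: 484.3 − 1(132.7) = 351.6
  M: 0 + 2(132.7) = 265.4
  Q: 983.5 (inert)
Total out = 4080 mol/min; y_R = 2480 / 4080 = 0.6077.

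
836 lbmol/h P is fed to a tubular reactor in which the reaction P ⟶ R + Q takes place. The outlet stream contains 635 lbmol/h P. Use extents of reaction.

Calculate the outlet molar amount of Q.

For P: n = n₀ − 1ξ → 635 = 836 − 1ξ, giving ξ = 201 lbmol/h.
Outlet amounts (n = n₀ + ν ξ):
  P: 836 − 1(201) = 635
  R: 0 + 1(201) = 201
  Q: 0 + 1(201) = 201

201 lbmol/h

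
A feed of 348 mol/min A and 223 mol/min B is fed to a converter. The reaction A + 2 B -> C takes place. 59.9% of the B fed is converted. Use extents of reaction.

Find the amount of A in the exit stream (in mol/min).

281 mol/min

B reacted = 0.599 × 223 = 133.6 mol/min; ν_B = −2, so ξ = 133.6/2 = 66.79 mol/min.
Outlet amounts (n = n₀ + ν ξ):
  A: 348 − 1(66.79) = 281.2
  B: 223 − 2(66.79) = 89.42
  C: 0 + 1(66.79) = 66.79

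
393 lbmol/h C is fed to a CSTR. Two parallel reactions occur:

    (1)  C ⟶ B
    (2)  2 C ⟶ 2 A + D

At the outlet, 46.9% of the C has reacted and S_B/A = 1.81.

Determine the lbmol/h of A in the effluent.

Conversion of C: C consumed = 0.469 × 393 = 184.3 lbmol/h = 1ξ₁ + 2ξ₂.
Selectivity: 1ξ₁ / (2ξ₂) = 1.81 → ξ₁ = 3.62 ξ₂.
Substitute: (1·3.62 + 2) ξ₂ = 184.3 → ξ₂ = 32.8 lbmol/h, ξ₁ = 118.7 lbmol/h.
Outlet amounts (n = n₀ + Σ ν·ξ):
  C: 393 − 1(118.7) − 2(32.8) = 208.7
  B: 0 + 1(118.7) = 118.7
  A: 0 + 2(32.8) = 65.59
  D: 0 + 1(32.8) = 32.8

65.6 lbmol/h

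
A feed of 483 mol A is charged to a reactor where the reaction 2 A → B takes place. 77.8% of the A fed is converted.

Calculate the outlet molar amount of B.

A reacted = 0.778 × 483 = 375.8 mol; ν_A = −2, so ξ = 375.8/2 = 187.9 mol.
Outlet amounts (n = n₀ + ν ξ):
  A: 483 − 2(187.9) = 107.2
  B: 0 + 1(187.9) = 187.9

188 mol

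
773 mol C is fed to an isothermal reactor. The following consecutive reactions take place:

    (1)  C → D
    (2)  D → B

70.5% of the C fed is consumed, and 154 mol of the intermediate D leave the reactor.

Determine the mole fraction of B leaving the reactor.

0.506

Conversion of C: C consumed = 1ξ₁ = 0.705 × 773 → ξ₁ = 545 mol.
D balance: n_D = 0 + 1ξ₁ − 1ξ₂ = 154 → ξ₂ = (1·545 − 154)/1 = 391 mol.
Outlet amounts (n = n₀ + Σ ν·ξ):
  C: 773 − 1(545) = 228
  D: 0 + 1(545) − 1(391) = 154
  B: 0 + 1(391) = 391
Total out = 773 mol; y_B = 391 / 773 = 0.5058.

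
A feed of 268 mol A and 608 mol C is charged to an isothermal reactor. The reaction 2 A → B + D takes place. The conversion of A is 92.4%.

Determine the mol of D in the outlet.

A reacted = 0.924 × 268 = 247.6 mol; ν_A = −2, so ξ = 247.6/2 = 123.8 mol.
Outlet amounts (n = n₀ + ν ξ):
  A: 268 − 2(123.8) = 20.37
  B: 0 + 1(123.8) = 123.8
  D: 0 + 1(123.8) = 123.8
  C: 608 (inert)

124 mol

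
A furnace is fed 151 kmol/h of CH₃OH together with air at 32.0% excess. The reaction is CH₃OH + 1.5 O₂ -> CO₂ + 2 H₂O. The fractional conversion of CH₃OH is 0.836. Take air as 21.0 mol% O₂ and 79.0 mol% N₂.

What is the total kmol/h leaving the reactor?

1640 kmol/h

Stoichiometric O₂ = 1.5 × 151 = 226.5 kmol/h; O₂ fed = 226.5 × 1.320 = 299 kmol/h.
N₂ fed = 299 × 79/21 = 1125 kmol/h.
Fuel reacted = 0.836 × 151 → ξ = 126.2 kmol/h.
Outlet (n = n₀ + ν ξ):
  CH₃OH: 151 − 1(126.2) = 24.76
  O₂: 299 − 1.5(126.2) = 109.6
  N₂: 1125 (inert)
  CO₂: 0 + 1(126.2) = 126.2
  H₂O: 0 + 2(126.2) = 252.5
Total out = 24.76 + 109.6 + 1125 + 126.2 + 252.5 = 1638 kmol/h.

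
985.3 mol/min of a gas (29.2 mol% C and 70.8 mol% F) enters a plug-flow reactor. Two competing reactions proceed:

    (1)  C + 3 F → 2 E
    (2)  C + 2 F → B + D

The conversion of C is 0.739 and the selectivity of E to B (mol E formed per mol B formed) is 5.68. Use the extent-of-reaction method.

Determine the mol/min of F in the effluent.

Conversion of C: C consumed = 0.739 × 287.7 = 212.6 mol/min = 1ξ₁ + 1ξ₂.
Selectivity: 2ξ₁ / (1ξ₂) = 5.68 → ξ₁ = 2.84 ξ₂.
Substitute: (1·2.84 + 1) ξ₂ = 212.6 → ξ₂ = 55.37 mol/min, ξ₁ = 157.2 mol/min.
Outlet amounts (n = n₀ + Σ ν·ξ):
  C: 287.7 − 1(157.2) − 1(55.37) = 75.09
  F: 697.6 − 3(157.2) − 2(55.37) = 115.1
  E: 0 + 2(157.2) = 314.5
  B: 0 + 1(55.37) = 55.37
  D: 0 + 1(55.37) = 55.37

115 mol/min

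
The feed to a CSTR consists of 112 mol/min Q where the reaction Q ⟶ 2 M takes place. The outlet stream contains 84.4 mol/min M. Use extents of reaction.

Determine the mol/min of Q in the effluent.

69.8 mol/min

For M: n = n₀ + 2ξ → 84.4 = 0 + 2ξ, giving ξ = 42.2 mol/min.
Outlet amounts (n = n₀ + ν ξ):
  Q: 112 − 1(42.2) = 69.8
  M: 0 + 2(42.2) = 84.4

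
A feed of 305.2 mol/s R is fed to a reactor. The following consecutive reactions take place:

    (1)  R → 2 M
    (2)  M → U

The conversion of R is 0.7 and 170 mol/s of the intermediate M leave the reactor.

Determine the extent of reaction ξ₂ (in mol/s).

ξ₂ = 257 mol/s

Conversion of R: R consumed = 1ξ₁ = 0.7 × 305.2 → ξ₁ = 213.6 mol/s.
M balance: n_M = 0 + 2ξ₁ − 1ξ₂ = 170 → ξ₂ = (2·213.6 − 170)/1 = 257.3 mol/s.
Outlet amounts (n = n₀ + Σ ν·ξ):
  R: 305.2 − 1(213.6) = 91.56
  M: 0 + 2(213.6) − 1(257.3) = 170
  U: 0 + 1(257.3) = 257.3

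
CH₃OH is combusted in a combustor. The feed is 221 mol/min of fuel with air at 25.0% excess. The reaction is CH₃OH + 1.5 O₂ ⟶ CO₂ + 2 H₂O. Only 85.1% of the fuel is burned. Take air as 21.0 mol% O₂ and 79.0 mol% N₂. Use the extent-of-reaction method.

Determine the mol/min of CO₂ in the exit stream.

188 mol/min

Stoichiometric O₂ = 1.5 × 221 = 331.5 mol/min; O₂ fed = 331.5 × 1.250 = 414.4 mol/min.
N₂ fed = 414.4 × 79/21 = 1559 mol/min.
Fuel reacted = 0.851 × 221 → ξ = 188.1 mol/min.
Outlet (n = n₀ + ν ξ):
  CH₃OH: 221 − 1(188.1) = 32.93
  O₂: 414.4 − 1.5(188.1) = 132.3
  N₂: 1559 (inert)
  CO₂: 0 + 1(188.1) = 188.1
  H₂O: 0 + 2(188.1) = 376.1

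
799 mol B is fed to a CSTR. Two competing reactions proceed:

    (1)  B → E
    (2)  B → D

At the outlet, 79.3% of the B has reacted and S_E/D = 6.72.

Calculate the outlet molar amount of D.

82.1 mol

Conversion of B: B consumed = 0.793 × 799 = 633.6 mol = 1ξ₁ + 1ξ₂.
Selectivity: 1ξ₁ / (1ξ₂) = 6.72 → ξ₁ = 6.72 ξ₂.
Substitute: (1·6.72 + 1) ξ₂ = 633.6 → ξ₂ = 82.07 mol, ξ₁ = 551.5 mol.
Outlet amounts (n = n₀ + Σ ν·ξ):
  B: 799 − 1(551.5) − 1(82.07) = 165.4
  E: 0 + 1(551.5) = 551.5
  D: 0 + 1(82.07) = 82.07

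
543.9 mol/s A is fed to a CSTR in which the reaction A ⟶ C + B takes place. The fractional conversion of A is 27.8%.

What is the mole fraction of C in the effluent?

A reacted = 0.278 × 543.9 = 151.2 mol/s; ν_A = −1, so ξ = 151.2/1 = 151.2 mol/s.
Outlet amounts (n = n₀ + ν ξ):
  A: 543.9 − 1(151.2) = 392.7
  C: 0 + 1(151.2) = 151.2
  B: 0 + 1(151.2) = 151.2
Total out = 695.1 mol/s; y_C = 151.2 / 695.1 = 0.2175.

0.218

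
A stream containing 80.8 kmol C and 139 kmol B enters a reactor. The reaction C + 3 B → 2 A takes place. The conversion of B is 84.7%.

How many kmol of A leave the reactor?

78.5 kmol

B reacted = 0.847 × 139 = 117.7 kmol; ν_B = −3, so ξ = 117.7/3 = 39.24 kmol.
Outlet amounts (n = n₀ + ν ξ):
  C: 80.8 − 1(39.24) = 41.56
  B: 139 − 3(39.24) = 21.27
  A: 0 + 2(39.24) = 78.49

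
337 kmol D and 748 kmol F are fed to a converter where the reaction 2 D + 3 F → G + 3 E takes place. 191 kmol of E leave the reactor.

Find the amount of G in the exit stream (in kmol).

63.7 kmol

For E: n = n₀ + 3ξ → 191 = 0 + 3ξ, giving ξ = 63.67 kmol.
Outlet amounts (n = n₀ + ν ξ):
  D: 337 − 2(63.67) = 209.7
  F: 748 − 3(63.67) = 557
  G: 0 + 1(63.67) = 63.67
  E: 0 + 3(63.67) = 191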